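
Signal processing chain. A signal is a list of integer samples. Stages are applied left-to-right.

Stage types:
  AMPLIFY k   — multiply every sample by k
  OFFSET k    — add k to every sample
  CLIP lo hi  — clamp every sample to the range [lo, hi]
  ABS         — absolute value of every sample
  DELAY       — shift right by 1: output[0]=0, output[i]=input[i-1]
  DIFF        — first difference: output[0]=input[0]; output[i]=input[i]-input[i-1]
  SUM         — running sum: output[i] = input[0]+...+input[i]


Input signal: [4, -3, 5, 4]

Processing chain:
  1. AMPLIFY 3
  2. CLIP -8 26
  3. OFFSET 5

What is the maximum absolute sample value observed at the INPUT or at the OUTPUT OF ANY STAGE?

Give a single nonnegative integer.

Input: [4, -3, 5, 4] (max |s|=5)
Stage 1 (AMPLIFY 3): 4*3=12, -3*3=-9, 5*3=15, 4*3=12 -> [12, -9, 15, 12] (max |s|=15)
Stage 2 (CLIP -8 26): clip(12,-8,26)=12, clip(-9,-8,26)=-8, clip(15,-8,26)=15, clip(12,-8,26)=12 -> [12, -8, 15, 12] (max |s|=15)
Stage 3 (OFFSET 5): 12+5=17, -8+5=-3, 15+5=20, 12+5=17 -> [17, -3, 20, 17] (max |s|=20)
Overall max amplitude: 20

Answer: 20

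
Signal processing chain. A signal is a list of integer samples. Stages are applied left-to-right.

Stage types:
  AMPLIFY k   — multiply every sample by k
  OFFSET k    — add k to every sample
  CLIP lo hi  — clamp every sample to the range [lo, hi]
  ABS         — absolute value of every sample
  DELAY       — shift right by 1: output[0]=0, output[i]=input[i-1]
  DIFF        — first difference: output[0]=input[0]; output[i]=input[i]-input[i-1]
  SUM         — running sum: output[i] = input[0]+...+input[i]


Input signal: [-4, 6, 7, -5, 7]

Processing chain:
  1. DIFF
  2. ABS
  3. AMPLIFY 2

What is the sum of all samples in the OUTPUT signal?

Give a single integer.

Answer: 78

Derivation:
Input: [-4, 6, 7, -5, 7]
Stage 1 (DIFF): s[0]=-4, 6--4=10, 7-6=1, -5-7=-12, 7--5=12 -> [-4, 10, 1, -12, 12]
Stage 2 (ABS): |-4|=4, |10|=10, |1|=1, |-12|=12, |12|=12 -> [4, 10, 1, 12, 12]
Stage 3 (AMPLIFY 2): 4*2=8, 10*2=20, 1*2=2, 12*2=24, 12*2=24 -> [8, 20, 2, 24, 24]
Output sum: 78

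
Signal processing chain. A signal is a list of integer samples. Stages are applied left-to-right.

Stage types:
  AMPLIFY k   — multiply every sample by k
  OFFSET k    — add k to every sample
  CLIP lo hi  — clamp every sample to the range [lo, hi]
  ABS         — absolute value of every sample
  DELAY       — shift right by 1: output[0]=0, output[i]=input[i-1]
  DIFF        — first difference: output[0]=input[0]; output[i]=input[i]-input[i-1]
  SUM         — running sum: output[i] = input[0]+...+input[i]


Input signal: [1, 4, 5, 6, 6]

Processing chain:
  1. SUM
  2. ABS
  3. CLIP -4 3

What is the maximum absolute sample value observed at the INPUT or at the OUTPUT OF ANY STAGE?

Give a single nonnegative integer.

Answer: 22

Derivation:
Input: [1, 4, 5, 6, 6] (max |s|=6)
Stage 1 (SUM): sum[0..0]=1, sum[0..1]=5, sum[0..2]=10, sum[0..3]=16, sum[0..4]=22 -> [1, 5, 10, 16, 22] (max |s|=22)
Stage 2 (ABS): |1|=1, |5|=5, |10|=10, |16|=16, |22|=22 -> [1, 5, 10, 16, 22] (max |s|=22)
Stage 3 (CLIP -4 3): clip(1,-4,3)=1, clip(5,-4,3)=3, clip(10,-4,3)=3, clip(16,-4,3)=3, clip(22,-4,3)=3 -> [1, 3, 3, 3, 3] (max |s|=3)
Overall max amplitude: 22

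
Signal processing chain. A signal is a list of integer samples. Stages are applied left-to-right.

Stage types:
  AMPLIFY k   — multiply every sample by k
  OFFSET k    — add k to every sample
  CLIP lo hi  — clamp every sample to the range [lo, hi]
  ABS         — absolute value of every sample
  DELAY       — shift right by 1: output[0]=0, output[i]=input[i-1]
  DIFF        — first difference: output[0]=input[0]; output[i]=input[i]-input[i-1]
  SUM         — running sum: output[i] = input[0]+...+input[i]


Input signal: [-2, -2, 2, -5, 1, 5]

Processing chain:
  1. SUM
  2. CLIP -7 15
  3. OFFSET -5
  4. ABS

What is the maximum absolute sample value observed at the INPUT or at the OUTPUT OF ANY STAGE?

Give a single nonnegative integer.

Answer: 12

Derivation:
Input: [-2, -2, 2, -5, 1, 5] (max |s|=5)
Stage 1 (SUM): sum[0..0]=-2, sum[0..1]=-4, sum[0..2]=-2, sum[0..3]=-7, sum[0..4]=-6, sum[0..5]=-1 -> [-2, -4, -2, -7, -6, -1] (max |s|=7)
Stage 2 (CLIP -7 15): clip(-2,-7,15)=-2, clip(-4,-7,15)=-4, clip(-2,-7,15)=-2, clip(-7,-7,15)=-7, clip(-6,-7,15)=-6, clip(-1,-7,15)=-1 -> [-2, -4, -2, -7, -6, -1] (max |s|=7)
Stage 3 (OFFSET -5): -2+-5=-7, -4+-5=-9, -2+-5=-7, -7+-5=-12, -6+-5=-11, -1+-5=-6 -> [-7, -9, -7, -12, -11, -6] (max |s|=12)
Stage 4 (ABS): |-7|=7, |-9|=9, |-7|=7, |-12|=12, |-11|=11, |-6|=6 -> [7, 9, 7, 12, 11, 6] (max |s|=12)
Overall max amplitude: 12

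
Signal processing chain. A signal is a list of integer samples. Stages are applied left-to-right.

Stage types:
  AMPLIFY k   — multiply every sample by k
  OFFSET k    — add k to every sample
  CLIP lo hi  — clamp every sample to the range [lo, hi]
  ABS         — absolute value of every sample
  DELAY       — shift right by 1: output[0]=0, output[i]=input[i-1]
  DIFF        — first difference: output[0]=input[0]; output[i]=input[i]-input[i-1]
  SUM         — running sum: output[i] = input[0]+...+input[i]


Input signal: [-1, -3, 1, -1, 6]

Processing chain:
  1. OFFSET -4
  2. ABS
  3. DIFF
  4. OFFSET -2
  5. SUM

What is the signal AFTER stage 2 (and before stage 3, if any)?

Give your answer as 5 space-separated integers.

Answer: 5 7 3 5 2

Derivation:
Input: [-1, -3, 1, -1, 6]
Stage 1 (OFFSET -4): -1+-4=-5, -3+-4=-7, 1+-4=-3, -1+-4=-5, 6+-4=2 -> [-5, -7, -3, -5, 2]
Stage 2 (ABS): |-5|=5, |-7|=7, |-3|=3, |-5|=5, |2|=2 -> [5, 7, 3, 5, 2]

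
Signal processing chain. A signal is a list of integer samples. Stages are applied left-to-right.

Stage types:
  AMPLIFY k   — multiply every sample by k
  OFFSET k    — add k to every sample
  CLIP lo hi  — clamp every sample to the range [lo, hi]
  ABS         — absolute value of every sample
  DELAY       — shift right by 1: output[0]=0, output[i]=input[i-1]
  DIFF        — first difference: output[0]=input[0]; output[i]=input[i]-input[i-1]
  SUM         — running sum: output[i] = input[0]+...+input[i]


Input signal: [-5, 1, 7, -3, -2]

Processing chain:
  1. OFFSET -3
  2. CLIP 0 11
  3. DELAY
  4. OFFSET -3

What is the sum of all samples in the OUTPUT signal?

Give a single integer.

Answer: -11

Derivation:
Input: [-5, 1, 7, -3, -2]
Stage 1 (OFFSET -3): -5+-3=-8, 1+-3=-2, 7+-3=4, -3+-3=-6, -2+-3=-5 -> [-8, -2, 4, -6, -5]
Stage 2 (CLIP 0 11): clip(-8,0,11)=0, clip(-2,0,11)=0, clip(4,0,11)=4, clip(-6,0,11)=0, clip(-5,0,11)=0 -> [0, 0, 4, 0, 0]
Stage 3 (DELAY): [0, 0, 0, 4, 0] = [0, 0, 0, 4, 0] -> [0, 0, 0, 4, 0]
Stage 4 (OFFSET -3): 0+-3=-3, 0+-3=-3, 0+-3=-3, 4+-3=1, 0+-3=-3 -> [-3, -3, -3, 1, -3]
Output sum: -11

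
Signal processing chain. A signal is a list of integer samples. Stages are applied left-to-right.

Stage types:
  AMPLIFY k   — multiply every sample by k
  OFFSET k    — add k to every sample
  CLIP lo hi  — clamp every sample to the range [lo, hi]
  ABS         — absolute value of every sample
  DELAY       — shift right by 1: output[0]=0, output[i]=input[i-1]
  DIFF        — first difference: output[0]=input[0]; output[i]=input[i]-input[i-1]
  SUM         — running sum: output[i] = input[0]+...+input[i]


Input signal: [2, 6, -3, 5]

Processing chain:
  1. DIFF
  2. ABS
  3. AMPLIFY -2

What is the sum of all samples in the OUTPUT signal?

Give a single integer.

Answer: -46

Derivation:
Input: [2, 6, -3, 5]
Stage 1 (DIFF): s[0]=2, 6-2=4, -3-6=-9, 5--3=8 -> [2, 4, -9, 8]
Stage 2 (ABS): |2|=2, |4|=4, |-9|=9, |8|=8 -> [2, 4, 9, 8]
Stage 3 (AMPLIFY -2): 2*-2=-4, 4*-2=-8, 9*-2=-18, 8*-2=-16 -> [-4, -8, -18, -16]
Output sum: -46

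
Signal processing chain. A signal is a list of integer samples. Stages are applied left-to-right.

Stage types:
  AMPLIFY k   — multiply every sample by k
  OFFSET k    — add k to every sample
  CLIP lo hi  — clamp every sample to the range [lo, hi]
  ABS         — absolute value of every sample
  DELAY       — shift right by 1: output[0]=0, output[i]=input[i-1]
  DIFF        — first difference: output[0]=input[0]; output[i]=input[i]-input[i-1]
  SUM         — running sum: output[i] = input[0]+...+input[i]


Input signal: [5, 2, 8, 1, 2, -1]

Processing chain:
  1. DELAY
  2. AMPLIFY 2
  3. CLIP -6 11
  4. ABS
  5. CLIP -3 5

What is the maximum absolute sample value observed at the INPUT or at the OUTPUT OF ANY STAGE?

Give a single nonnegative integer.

Answer: 16

Derivation:
Input: [5, 2, 8, 1, 2, -1] (max |s|=8)
Stage 1 (DELAY): [0, 5, 2, 8, 1, 2] = [0, 5, 2, 8, 1, 2] -> [0, 5, 2, 8, 1, 2] (max |s|=8)
Stage 2 (AMPLIFY 2): 0*2=0, 5*2=10, 2*2=4, 8*2=16, 1*2=2, 2*2=4 -> [0, 10, 4, 16, 2, 4] (max |s|=16)
Stage 3 (CLIP -6 11): clip(0,-6,11)=0, clip(10,-6,11)=10, clip(4,-6,11)=4, clip(16,-6,11)=11, clip(2,-6,11)=2, clip(4,-6,11)=4 -> [0, 10, 4, 11, 2, 4] (max |s|=11)
Stage 4 (ABS): |0|=0, |10|=10, |4|=4, |11|=11, |2|=2, |4|=4 -> [0, 10, 4, 11, 2, 4] (max |s|=11)
Stage 5 (CLIP -3 5): clip(0,-3,5)=0, clip(10,-3,5)=5, clip(4,-3,5)=4, clip(11,-3,5)=5, clip(2,-3,5)=2, clip(4,-3,5)=4 -> [0, 5, 4, 5, 2, 4] (max |s|=5)
Overall max amplitude: 16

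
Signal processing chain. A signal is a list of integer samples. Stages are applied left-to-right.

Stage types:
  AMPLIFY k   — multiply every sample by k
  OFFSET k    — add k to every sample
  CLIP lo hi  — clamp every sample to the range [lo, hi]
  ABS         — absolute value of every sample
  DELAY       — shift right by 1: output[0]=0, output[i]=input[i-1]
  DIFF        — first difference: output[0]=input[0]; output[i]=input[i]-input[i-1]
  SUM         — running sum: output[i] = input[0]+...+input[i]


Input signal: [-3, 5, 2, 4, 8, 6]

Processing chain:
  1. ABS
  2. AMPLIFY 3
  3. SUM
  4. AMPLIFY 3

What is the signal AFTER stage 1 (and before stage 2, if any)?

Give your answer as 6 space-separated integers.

Input: [-3, 5, 2, 4, 8, 6]
Stage 1 (ABS): |-3|=3, |5|=5, |2|=2, |4|=4, |8|=8, |6|=6 -> [3, 5, 2, 4, 8, 6]

Answer: 3 5 2 4 8 6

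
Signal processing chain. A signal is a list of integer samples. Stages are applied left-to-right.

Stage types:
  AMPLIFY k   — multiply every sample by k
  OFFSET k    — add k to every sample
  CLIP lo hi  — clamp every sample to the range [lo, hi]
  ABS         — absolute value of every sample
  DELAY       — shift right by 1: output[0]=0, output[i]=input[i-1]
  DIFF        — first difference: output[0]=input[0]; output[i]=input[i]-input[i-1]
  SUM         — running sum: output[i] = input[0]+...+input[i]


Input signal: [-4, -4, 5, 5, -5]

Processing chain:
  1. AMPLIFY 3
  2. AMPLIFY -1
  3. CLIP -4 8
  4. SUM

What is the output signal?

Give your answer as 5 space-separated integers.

Answer: 8 16 12 8 16

Derivation:
Input: [-4, -4, 5, 5, -5]
Stage 1 (AMPLIFY 3): -4*3=-12, -4*3=-12, 5*3=15, 5*3=15, -5*3=-15 -> [-12, -12, 15, 15, -15]
Stage 2 (AMPLIFY -1): -12*-1=12, -12*-1=12, 15*-1=-15, 15*-1=-15, -15*-1=15 -> [12, 12, -15, -15, 15]
Stage 3 (CLIP -4 8): clip(12,-4,8)=8, clip(12,-4,8)=8, clip(-15,-4,8)=-4, clip(-15,-4,8)=-4, clip(15,-4,8)=8 -> [8, 8, -4, -4, 8]
Stage 4 (SUM): sum[0..0]=8, sum[0..1]=16, sum[0..2]=12, sum[0..3]=8, sum[0..4]=16 -> [8, 16, 12, 8, 16]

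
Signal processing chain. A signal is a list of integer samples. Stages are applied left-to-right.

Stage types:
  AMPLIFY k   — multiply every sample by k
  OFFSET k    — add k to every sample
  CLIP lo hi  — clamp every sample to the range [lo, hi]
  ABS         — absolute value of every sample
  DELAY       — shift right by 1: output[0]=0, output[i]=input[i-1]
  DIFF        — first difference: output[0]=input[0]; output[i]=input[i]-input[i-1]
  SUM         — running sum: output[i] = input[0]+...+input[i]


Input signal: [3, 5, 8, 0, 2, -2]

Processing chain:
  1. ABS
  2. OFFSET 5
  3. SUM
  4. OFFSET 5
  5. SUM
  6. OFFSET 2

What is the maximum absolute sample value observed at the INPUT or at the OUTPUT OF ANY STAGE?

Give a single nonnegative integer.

Input: [3, 5, 8, 0, 2, -2] (max |s|=8)
Stage 1 (ABS): |3|=3, |5|=5, |8|=8, |0|=0, |2|=2, |-2|=2 -> [3, 5, 8, 0, 2, 2] (max |s|=8)
Stage 2 (OFFSET 5): 3+5=8, 5+5=10, 8+5=13, 0+5=5, 2+5=7, 2+5=7 -> [8, 10, 13, 5, 7, 7] (max |s|=13)
Stage 3 (SUM): sum[0..0]=8, sum[0..1]=18, sum[0..2]=31, sum[0..3]=36, sum[0..4]=43, sum[0..5]=50 -> [8, 18, 31, 36, 43, 50] (max |s|=50)
Stage 4 (OFFSET 5): 8+5=13, 18+5=23, 31+5=36, 36+5=41, 43+5=48, 50+5=55 -> [13, 23, 36, 41, 48, 55] (max |s|=55)
Stage 5 (SUM): sum[0..0]=13, sum[0..1]=36, sum[0..2]=72, sum[0..3]=113, sum[0..4]=161, sum[0..5]=216 -> [13, 36, 72, 113, 161, 216] (max |s|=216)
Stage 6 (OFFSET 2): 13+2=15, 36+2=38, 72+2=74, 113+2=115, 161+2=163, 216+2=218 -> [15, 38, 74, 115, 163, 218] (max |s|=218)
Overall max amplitude: 218

Answer: 218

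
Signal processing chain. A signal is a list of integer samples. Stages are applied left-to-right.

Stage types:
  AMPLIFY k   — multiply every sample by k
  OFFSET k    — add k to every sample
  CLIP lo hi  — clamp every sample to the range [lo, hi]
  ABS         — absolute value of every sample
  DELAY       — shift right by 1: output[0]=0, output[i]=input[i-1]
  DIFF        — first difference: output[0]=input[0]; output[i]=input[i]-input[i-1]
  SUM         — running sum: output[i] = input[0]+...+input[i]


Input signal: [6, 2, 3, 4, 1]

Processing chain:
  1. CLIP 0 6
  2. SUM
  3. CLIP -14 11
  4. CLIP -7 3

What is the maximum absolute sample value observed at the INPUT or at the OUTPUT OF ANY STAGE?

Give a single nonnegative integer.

Answer: 16

Derivation:
Input: [6, 2, 3, 4, 1] (max |s|=6)
Stage 1 (CLIP 0 6): clip(6,0,6)=6, clip(2,0,6)=2, clip(3,0,6)=3, clip(4,0,6)=4, clip(1,0,6)=1 -> [6, 2, 3, 4, 1] (max |s|=6)
Stage 2 (SUM): sum[0..0]=6, sum[0..1]=8, sum[0..2]=11, sum[0..3]=15, sum[0..4]=16 -> [6, 8, 11, 15, 16] (max |s|=16)
Stage 3 (CLIP -14 11): clip(6,-14,11)=6, clip(8,-14,11)=8, clip(11,-14,11)=11, clip(15,-14,11)=11, clip(16,-14,11)=11 -> [6, 8, 11, 11, 11] (max |s|=11)
Stage 4 (CLIP -7 3): clip(6,-7,3)=3, clip(8,-7,3)=3, clip(11,-7,3)=3, clip(11,-7,3)=3, clip(11,-7,3)=3 -> [3, 3, 3, 3, 3] (max |s|=3)
Overall max amplitude: 16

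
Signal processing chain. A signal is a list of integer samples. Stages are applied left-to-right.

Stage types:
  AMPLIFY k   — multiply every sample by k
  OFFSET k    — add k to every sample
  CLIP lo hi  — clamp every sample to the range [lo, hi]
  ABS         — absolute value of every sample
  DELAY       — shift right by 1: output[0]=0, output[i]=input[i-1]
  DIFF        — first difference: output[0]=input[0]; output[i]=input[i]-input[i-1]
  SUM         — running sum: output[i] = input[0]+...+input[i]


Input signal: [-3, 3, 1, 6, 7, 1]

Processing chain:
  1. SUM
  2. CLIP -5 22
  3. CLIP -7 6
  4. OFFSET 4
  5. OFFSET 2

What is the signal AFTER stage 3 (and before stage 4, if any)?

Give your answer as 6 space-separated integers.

Answer: -3 0 1 6 6 6

Derivation:
Input: [-3, 3, 1, 6, 7, 1]
Stage 1 (SUM): sum[0..0]=-3, sum[0..1]=0, sum[0..2]=1, sum[0..3]=7, sum[0..4]=14, sum[0..5]=15 -> [-3, 0, 1, 7, 14, 15]
Stage 2 (CLIP -5 22): clip(-3,-5,22)=-3, clip(0,-5,22)=0, clip(1,-5,22)=1, clip(7,-5,22)=7, clip(14,-5,22)=14, clip(15,-5,22)=15 -> [-3, 0, 1, 7, 14, 15]
Stage 3 (CLIP -7 6): clip(-3,-7,6)=-3, clip(0,-7,6)=0, clip(1,-7,6)=1, clip(7,-7,6)=6, clip(14,-7,6)=6, clip(15,-7,6)=6 -> [-3, 0, 1, 6, 6, 6]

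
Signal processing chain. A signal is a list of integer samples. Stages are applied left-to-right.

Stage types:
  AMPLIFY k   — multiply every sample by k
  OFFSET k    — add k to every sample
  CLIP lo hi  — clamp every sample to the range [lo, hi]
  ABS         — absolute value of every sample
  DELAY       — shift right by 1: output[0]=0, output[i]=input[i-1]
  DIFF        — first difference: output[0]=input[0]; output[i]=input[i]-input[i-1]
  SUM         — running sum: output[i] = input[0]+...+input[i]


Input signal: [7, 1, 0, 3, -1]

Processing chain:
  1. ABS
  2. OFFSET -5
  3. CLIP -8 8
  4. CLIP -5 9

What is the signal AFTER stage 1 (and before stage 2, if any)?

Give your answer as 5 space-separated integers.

Answer: 7 1 0 3 1

Derivation:
Input: [7, 1, 0, 3, -1]
Stage 1 (ABS): |7|=7, |1|=1, |0|=0, |3|=3, |-1|=1 -> [7, 1, 0, 3, 1]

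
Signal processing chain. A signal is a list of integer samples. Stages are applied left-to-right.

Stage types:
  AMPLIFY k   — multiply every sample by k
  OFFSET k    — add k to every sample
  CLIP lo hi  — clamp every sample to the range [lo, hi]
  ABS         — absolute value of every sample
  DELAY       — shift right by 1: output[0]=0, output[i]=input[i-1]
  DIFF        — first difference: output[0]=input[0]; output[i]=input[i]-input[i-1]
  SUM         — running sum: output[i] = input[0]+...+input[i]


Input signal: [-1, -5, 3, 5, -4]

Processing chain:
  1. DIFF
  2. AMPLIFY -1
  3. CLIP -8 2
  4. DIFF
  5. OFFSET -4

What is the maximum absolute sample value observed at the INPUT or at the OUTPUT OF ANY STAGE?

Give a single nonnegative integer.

Input: [-1, -5, 3, 5, -4] (max |s|=5)
Stage 1 (DIFF): s[0]=-1, -5--1=-4, 3--5=8, 5-3=2, -4-5=-9 -> [-1, -4, 8, 2, -9] (max |s|=9)
Stage 2 (AMPLIFY -1): -1*-1=1, -4*-1=4, 8*-1=-8, 2*-1=-2, -9*-1=9 -> [1, 4, -8, -2, 9] (max |s|=9)
Stage 3 (CLIP -8 2): clip(1,-8,2)=1, clip(4,-8,2)=2, clip(-8,-8,2)=-8, clip(-2,-8,2)=-2, clip(9,-8,2)=2 -> [1, 2, -8, -2, 2] (max |s|=8)
Stage 4 (DIFF): s[0]=1, 2-1=1, -8-2=-10, -2--8=6, 2--2=4 -> [1, 1, -10, 6, 4] (max |s|=10)
Stage 5 (OFFSET -4): 1+-4=-3, 1+-4=-3, -10+-4=-14, 6+-4=2, 4+-4=0 -> [-3, -3, -14, 2, 0] (max |s|=14)
Overall max amplitude: 14

Answer: 14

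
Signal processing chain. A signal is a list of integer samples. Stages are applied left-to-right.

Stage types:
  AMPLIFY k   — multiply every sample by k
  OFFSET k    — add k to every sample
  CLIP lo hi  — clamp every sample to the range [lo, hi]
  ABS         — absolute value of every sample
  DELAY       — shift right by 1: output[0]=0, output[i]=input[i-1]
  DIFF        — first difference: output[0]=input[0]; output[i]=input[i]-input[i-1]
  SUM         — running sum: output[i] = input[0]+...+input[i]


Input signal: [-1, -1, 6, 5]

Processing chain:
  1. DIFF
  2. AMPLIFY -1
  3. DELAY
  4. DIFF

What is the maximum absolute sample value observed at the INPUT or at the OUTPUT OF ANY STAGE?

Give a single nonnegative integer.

Answer: 7

Derivation:
Input: [-1, -1, 6, 5] (max |s|=6)
Stage 1 (DIFF): s[0]=-1, -1--1=0, 6--1=7, 5-6=-1 -> [-1, 0, 7, -1] (max |s|=7)
Stage 2 (AMPLIFY -1): -1*-1=1, 0*-1=0, 7*-1=-7, -1*-1=1 -> [1, 0, -7, 1] (max |s|=7)
Stage 3 (DELAY): [0, 1, 0, -7] = [0, 1, 0, -7] -> [0, 1, 0, -7] (max |s|=7)
Stage 4 (DIFF): s[0]=0, 1-0=1, 0-1=-1, -7-0=-7 -> [0, 1, -1, -7] (max |s|=7)
Overall max amplitude: 7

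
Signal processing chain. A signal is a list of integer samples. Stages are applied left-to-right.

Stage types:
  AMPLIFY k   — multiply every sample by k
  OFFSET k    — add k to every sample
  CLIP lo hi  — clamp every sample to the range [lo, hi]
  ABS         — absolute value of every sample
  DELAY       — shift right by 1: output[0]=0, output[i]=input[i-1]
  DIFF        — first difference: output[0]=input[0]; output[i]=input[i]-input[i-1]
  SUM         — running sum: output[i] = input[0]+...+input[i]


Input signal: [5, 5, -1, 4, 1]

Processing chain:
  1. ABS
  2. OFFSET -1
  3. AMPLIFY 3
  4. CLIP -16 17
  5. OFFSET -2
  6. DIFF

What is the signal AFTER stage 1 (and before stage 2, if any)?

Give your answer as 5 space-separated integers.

Input: [5, 5, -1, 4, 1]
Stage 1 (ABS): |5|=5, |5|=5, |-1|=1, |4|=4, |1|=1 -> [5, 5, 1, 4, 1]

Answer: 5 5 1 4 1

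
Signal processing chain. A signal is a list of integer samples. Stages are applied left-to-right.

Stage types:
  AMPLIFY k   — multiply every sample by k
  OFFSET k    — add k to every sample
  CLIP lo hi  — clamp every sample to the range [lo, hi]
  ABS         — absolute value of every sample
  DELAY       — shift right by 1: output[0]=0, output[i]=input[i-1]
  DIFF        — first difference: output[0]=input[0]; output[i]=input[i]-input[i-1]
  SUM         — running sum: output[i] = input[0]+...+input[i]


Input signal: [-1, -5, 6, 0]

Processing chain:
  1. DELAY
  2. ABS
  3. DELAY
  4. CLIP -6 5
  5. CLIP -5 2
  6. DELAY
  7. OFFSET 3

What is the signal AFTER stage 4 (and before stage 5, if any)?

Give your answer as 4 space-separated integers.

Input: [-1, -5, 6, 0]
Stage 1 (DELAY): [0, -1, -5, 6] = [0, -1, -5, 6] -> [0, -1, -5, 6]
Stage 2 (ABS): |0|=0, |-1|=1, |-5|=5, |6|=6 -> [0, 1, 5, 6]
Stage 3 (DELAY): [0, 0, 1, 5] = [0, 0, 1, 5] -> [0, 0, 1, 5]
Stage 4 (CLIP -6 5): clip(0,-6,5)=0, clip(0,-6,5)=0, clip(1,-6,5)=1, clip(5,-6,5)=5 -> [0, 0, 1, 5]

Answer: 0 0 1 5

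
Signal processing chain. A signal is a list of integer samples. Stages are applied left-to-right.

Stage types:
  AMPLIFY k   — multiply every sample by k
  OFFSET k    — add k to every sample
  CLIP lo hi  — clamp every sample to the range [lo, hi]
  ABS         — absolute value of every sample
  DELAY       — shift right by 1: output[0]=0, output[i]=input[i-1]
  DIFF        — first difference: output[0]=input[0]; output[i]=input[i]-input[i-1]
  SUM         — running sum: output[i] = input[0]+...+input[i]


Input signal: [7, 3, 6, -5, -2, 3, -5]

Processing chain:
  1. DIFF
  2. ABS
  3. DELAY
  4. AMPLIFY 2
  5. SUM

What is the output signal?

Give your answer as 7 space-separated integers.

Answer: 0 14 22 28 50 56 66

Derivation:
Input: [7, 3, 6, -5, -2, 3, -5]
Stage 1 (DIFF): s[0]=7, 3-7=-4, 6-3=3, -5-6=-11, -2--5=3, 3--2=5, -5-3=-8 -> [7, -4, 3, -11, 3, 5, -8]
Stage 2 (ABS): |7|=7, |-4|=4, |3|=3, |-11|=11, |3|=3, |5|=5, |-8|=8 -> [7, 4, 3, 11, 3, 5, 8]
Stage 3 (DELAY): [0, 7, 4, 3, 11, 3, 5] = [0, 7, 4, 3, 11, 3, 5] -> [0, 7, 4, 3, 11, 3, 5]
Stage 4 (AMPLIFY 2): 0*2=0, 7*2=14, 4*2=8, 3*2=6, 11*2=22, 3*2=6, 5*2=10 -> [0, 14, 8, 6, 22, 6, 10]
Stage 5 (SUM): sum[0..0]=0, sum[0..1]=14, sum[0..2]=22, sum[0..3]=28, sum[0..4]=50, sum[0..5]=56, sum[0..6]=66 -> [0, 14, 22, 28, 50, 56, 66]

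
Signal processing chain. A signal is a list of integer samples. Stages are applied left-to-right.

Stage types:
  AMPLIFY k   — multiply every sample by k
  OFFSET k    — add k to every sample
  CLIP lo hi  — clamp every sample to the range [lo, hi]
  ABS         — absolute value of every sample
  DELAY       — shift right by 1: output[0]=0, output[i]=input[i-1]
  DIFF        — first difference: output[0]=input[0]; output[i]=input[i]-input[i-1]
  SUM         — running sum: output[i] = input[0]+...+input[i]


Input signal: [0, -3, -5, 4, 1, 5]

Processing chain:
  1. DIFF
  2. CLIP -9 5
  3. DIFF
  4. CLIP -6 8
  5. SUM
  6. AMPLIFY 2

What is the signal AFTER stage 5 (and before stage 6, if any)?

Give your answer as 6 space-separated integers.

Answer: 0 -3 -2 5 -1 6

Derivation:
Input: [0, -3, -5, 4, 1, 5]
Stage 1 (DIFF): s[0]=0, -3-0=-3, -5--3=-2, 4--5=9, 1-4=-3, 5-1=4 -> [0, -3, -2, 9, -3, 4]
Stage 2 (CLIP -9 5): clip(0,-9,5)=0, clip(-3,-9,5)=-3, clip(-2,-9,5)=-2, clip(9,-9,5)=5, clip(-3,-9,5)=-3, clip(4,-9,5)=4 -> [0, -3, -2, 5, -3, 4]
Stage 3 (DIFF): s[0]=0, -3-0=-3, -2--3=1, 5--2=7, -3-5=-8, 4--3=7 -> [0, -3, 1, 7, -8, 7]
Stage 4 (CLIP -6 8): clip(0,-6,8)=0, clip(-3,-6,8)=-3, clip(1,-6,8)=1, clip(7,-6,8)=7, clip(-8,-6,8)=-6, clip(7,-6,8)=7 -> [0, -3, 1, 7, -6, 7]
Stage 5 (SUM): sum[0..0]=0, sum[0..1]=-3, sum[0..2]=-2, sum[0..3]=5, sum[0..4]=-1, sum[0..5]=6 -> [0, -3, -2, 5, -1, 6]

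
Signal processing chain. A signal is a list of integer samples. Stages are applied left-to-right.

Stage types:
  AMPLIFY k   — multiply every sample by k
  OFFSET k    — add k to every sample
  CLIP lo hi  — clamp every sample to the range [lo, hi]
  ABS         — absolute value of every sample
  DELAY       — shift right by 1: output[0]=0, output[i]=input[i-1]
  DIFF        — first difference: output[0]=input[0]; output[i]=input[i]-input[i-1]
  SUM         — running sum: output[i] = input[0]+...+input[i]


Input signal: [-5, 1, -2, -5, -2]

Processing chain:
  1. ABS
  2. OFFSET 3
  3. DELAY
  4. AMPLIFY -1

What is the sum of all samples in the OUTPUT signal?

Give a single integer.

Answer: -25

Derivation:
Input: [-5, 1, -2, -5, -2]
Stage 1 (ABS): |-5|=5, |1|=1, |-2|=2, |-5|=5, |-2|=2 -> [5, 1, 2, 5, 2]
Stage 2 (OFFSET 3): 5+3=8, 1+3=4, 2+3=5, 5+3=8, 2+3=5 -> [8, 4, 5, 8, 5]
Stage 3 (DELAY): [0, 8, 4, 5, 8] = [0, 8, 4, 5, 8] -> [0, 8, 4, 5, 8]
Stage 4 (AMPLIFY -1): 0*-1=0, 8*-1=-8, 4*-1=-4, 5*-1=-5, 8*-1=-8 -> [0, -8, -4, -5, -8]
Output sum: -25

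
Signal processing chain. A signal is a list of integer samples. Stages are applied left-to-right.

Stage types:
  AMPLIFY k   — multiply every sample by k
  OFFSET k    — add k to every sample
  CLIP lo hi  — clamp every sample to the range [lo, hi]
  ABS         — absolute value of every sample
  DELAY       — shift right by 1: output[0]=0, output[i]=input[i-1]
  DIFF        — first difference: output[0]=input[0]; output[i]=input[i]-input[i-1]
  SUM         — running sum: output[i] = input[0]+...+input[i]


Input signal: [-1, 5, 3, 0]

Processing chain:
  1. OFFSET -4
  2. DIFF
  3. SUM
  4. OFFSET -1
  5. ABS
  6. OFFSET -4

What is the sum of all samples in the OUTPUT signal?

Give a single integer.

Answer: -3

Derivation:
Input: [-1, 5, 3, 0]
Stage 1 (OFFSET -4): -1+-4=-5, 5+-4=1, 3+-4=-1, 0+-4=-4 -> [-5, 1, -1, -4]
Stage 2 (DIFF): s[0]=-5, 1--5=6, -1-1=-2, -4--1=-3 -> [-5, 6, -2, -3]
Stage 3 (SUM): sum[0..0]=-5, sum[0..1]=1, sum[0..2]=-1, sum[0..3]=-4 -> [-5, 1, -1, -4]
Stage 4 (OFFSET -1): -5+-1=-6, 1+-1=0, -1+-1=-2, -4+-1=-5 -> [-6, 0, -2, -5]
Stage 5 (ABS): |-6|=6, |0|=0, |-2|=2, |-5|=5 -> [6, 0, 2, 5]
Stage 6 (OFFSET -4): 6+-4=2, 0+-4=-4, 2+-4=-2, 5+-4=1 -> [2, -4, -2, 1]
Output sum: -3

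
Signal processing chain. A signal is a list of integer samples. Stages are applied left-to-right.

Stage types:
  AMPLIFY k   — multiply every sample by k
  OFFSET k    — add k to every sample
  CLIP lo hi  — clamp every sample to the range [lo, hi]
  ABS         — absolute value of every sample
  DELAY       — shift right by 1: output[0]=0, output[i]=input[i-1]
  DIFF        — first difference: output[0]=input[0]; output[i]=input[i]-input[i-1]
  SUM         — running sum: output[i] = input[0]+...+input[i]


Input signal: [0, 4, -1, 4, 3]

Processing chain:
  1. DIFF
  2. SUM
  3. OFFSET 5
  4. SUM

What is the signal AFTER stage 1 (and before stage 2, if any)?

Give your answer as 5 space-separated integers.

Input: [0, 4, -1, 4, 3]
Stage 1 (DIFF): s[0]=0, 4-0=4, -1-4=-5, 4--1=5, 3-4=-1 -> [0, 4, -5, 5, -1]

Answer: 0 4 -5 5 -1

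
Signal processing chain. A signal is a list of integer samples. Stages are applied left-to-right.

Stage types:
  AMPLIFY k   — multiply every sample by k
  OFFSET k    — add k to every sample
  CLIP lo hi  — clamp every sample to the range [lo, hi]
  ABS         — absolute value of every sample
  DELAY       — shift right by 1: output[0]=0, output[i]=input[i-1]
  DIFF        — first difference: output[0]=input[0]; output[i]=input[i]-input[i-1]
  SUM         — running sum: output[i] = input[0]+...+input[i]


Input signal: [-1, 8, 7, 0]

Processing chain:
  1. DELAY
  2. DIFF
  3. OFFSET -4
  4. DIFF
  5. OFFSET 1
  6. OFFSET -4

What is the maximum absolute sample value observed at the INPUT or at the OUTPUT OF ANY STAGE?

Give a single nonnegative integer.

Input: [-1, 8, 7, 0] (max |s|=8)
Stage 1 (DELAY): [0, -1, 8, 7] = [0, -1, 8, 7] -> [0, -1, 8, 7] (max |s|=8)
Stage 2 (DIFF): s[0]=0, -1-0=-1, 8--1=9, 7-8=-1 -> [0, -1, 9, -1] (max |s|=9)
Stage 3 (OFFSET -4): 0+-4=-4, -1+-4=-5, 9+-4=5, -1+-4=-5 -> [-4, -5, 5, -5] (max |s|=5)
Stage 4 (DIFF): s[0]=-4, -5--4=-1, 5--5=10, -5-5=-10 -> [-4, -1, 10, -10] (max |s|=10)
Stage 5 (OFFSET 1): -4+1=-3, -1+1=0, 10+1=11, -10+1=-9 -> [-3, 0, 11, -9] (max |s|=11)
Stage 6 (OFFSET -4): -3+-4=-7, 0+-4=-4, 11+-4=7, -9+-4=-13 -> [-7, -4, 7, -13] (max |s|=13)
Overall max amplitude: 13

Answer: 13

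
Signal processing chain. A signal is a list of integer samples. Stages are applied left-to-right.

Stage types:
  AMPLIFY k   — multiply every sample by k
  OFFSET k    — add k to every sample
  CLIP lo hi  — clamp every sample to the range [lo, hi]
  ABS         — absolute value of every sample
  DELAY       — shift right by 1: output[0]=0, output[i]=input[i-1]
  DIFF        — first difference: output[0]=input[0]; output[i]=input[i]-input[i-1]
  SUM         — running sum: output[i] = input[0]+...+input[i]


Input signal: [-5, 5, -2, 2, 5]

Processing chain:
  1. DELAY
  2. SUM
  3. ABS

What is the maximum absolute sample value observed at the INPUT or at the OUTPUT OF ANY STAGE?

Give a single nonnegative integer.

Input: [-5, 5, -2, 2, 5] (max |s|=5)
Stage 1 (DELAY): [0, -5, 5, -2, 2] = [0, -5, 5, -2, 2] -> [0, -5, 5, -2, 2] (max |s|=5)
Stage 2 (SUM): sum[0..0]=0, sum[0..1]=-5, sum[0..2]=0, sum[0..3]=-2, sum[0..4]=0 -> [0, -5, 0, -2, 0] (max |s|=5)
Stage 3 (ABS): |0|=0, |-5|=5, |0|=0, |-2|=2, |0|=0 -> [0, 5, 0, 2, 0] (max |s|=5)
Overall max amplitude: 5

Answer: 5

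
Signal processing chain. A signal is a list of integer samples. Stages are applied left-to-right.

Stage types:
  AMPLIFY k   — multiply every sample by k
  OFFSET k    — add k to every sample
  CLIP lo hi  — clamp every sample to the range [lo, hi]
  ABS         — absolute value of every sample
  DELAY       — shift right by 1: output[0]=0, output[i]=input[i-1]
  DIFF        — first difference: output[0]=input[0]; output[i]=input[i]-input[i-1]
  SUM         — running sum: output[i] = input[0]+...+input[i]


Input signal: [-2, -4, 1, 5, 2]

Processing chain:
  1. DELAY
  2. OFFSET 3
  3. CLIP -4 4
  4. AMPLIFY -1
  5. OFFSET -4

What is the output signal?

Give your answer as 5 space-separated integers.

Answer: -7 -5 -3 -8 -8

Derivation:
Input: [-2, -4, 1, 5, 2]
Stage 1 (DELAY): [0, -2, -4, 1, 5] = [0, -2, -4, 1, 5] -> [0, -2, -4, 1, 5]
Stage 2 (OFFSET 3): 0+3=3, -2+3=1, -4+3=-1, 1+3=4, 5+3=8 -> [3, 1, -1, 4, 8]
Stage 3 (CLIP -4 4): clip(3,-4,4)=3, clip(1,-4,4)=1, clip(-1,-4,4)=-1, clip(4,-4,4)=4, clip(8,-4,4)=4 -> [3, 1, -1, 4, 4]
Stage 4 (AMPLIFY -1): 3*-1=-3, 1*-1=-1, -1*-1=1, 4*-1=-4, 4*-1=-4 -> [-3, -1, 1, -4, -4]
Stage 5 (OFFSET -4): -3+-4=-7, -1+-4=-5, 1+-4=-3, -4+-4=-8, -4+-4=-8 -> [-7, -5, -3, -8, -8]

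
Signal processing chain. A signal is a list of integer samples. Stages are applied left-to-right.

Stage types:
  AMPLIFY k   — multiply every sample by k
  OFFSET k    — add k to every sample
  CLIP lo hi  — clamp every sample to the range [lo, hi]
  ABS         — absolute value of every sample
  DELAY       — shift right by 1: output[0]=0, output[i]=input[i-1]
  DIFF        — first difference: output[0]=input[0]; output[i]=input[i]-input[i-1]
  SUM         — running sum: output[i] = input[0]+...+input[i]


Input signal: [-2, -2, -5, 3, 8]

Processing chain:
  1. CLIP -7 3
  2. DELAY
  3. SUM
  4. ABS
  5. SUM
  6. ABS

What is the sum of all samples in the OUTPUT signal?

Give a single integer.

Answer: 44

Derivation:
Input: [-2, -2, -5, 3, 8]
Stage 1 (CLIP -7 3): clip(-2,-7,3)=-2, clip(-2,-7,3)=-2, clip(-5,-7,3)=-5, clip(3,-7,3)=3, clip(8,-7,3)=3 -> [-2, -2, -5, 3, 3]
Stage 2 (DELAY): [0, -2, -2, -5, 3] = [0, -2, -2, -5, 3] -> [0, -2, -2, -5, 3]
Stage 3 (SUM): sum[0..0]=0, sum[0..1]=-2, sum[0..2]=-4, sum[0..3]=-9, sum[0..4]=-6 -> [0, -2, -4, -9, -6]
Stage 4 (ABS): |0|=0, |-2|=2, |-4|=4, |-9|=9, |-6|=6 -> [0, 2, 4, 9, 6]
Stage 5 (SUM): sum[0..0]=0, sum[0..1]=2, sum[0..2]=6, sum[0..3]=15, sum[0..4]=21 -> [0, 2, 6, 15, 21]
Stage 6 (ABS): |0|=0, |2|=2, |6|=6, |15|=15, |21|=21 -> [0, 2, 6, 15, 21]
Output sum: 44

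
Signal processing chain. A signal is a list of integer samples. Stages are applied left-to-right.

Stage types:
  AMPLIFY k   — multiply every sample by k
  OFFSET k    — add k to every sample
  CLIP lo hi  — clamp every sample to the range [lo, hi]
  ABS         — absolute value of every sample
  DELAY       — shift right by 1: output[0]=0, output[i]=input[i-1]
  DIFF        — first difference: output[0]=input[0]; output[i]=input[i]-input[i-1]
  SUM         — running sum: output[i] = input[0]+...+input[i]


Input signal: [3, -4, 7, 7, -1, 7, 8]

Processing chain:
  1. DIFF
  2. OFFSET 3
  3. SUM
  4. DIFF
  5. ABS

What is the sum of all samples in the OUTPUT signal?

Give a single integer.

Input: [3, -4, 7, 7, -1, 7, 8]
Stage 1 (DIFF): s[0]=3, -4-3=-7, 7--4=11, 7-7=0, -1-7=-8, 7--1=8, 8-7=1 -> [3, -7, 11, 0, -8, 8, 1]
Stage 2 (OFFSET 3): 3+3=6, -7+3=-4, 11+3=14, 0+3=3, -8+3=-5, 8+3=11, 1+3=4 -> [6, -4, 14, 3, -5, 11, 4]
Stage 3 (SUM): sum[0..0]=6, sum[0..1]=2, sum[0..2]=16, sum[0..3]=19, sum[0..4]=14, sum[0..5]=25, sum[0..6]=29 -> [6, 2, 16, 19, 14, 25, 29]
Stage 4 (DIFF): s[0]=6, 2-6=-4, 16-2=14, 19-16=3, 14-19=-5, 25-14=11, 29-25=4 -> [6, -4, 14, 3, -5, 11, 4]
Stage 5 (ABS): |6|=6, |-4|=4, |14|=14, |3|=3, |-5|=5, |11|=11, |4|=4 -> [6, 4, 14, 3, 5, 11, 4]
Output sum: 47

Answer: 47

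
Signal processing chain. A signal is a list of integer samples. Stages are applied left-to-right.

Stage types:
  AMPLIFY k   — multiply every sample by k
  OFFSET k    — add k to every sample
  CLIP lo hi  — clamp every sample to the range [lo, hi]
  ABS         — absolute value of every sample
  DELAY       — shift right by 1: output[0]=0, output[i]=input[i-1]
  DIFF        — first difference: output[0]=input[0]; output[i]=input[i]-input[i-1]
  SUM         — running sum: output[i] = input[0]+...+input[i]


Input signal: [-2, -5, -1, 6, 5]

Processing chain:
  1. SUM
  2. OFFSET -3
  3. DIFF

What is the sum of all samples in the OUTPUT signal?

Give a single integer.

Input: [-2, -5, -1, 6, 5]
Stage 1 (SUM): sum[0..0]=-2, sum[0..1]=-7, sum[0..2]=-8, sum[0..3]=-2, sum[0..4]=3 -> [-2, -7, -8, -2, 3]
Stage 2 (OFFSET -3): -2+-3=-5, -7+-3=-10, -8+-3=-11, -2+-3=-5, 3+-3=0 -> [-5, -10, -11, -5, 0]
Stage 3 (DIFF): s[0]=-5, -10--5=-5, -11--10=-1, -5--11=6, 0--5=5 -> [-5, -5, -1, 6, 5]
Output sum: 0

Answer: 0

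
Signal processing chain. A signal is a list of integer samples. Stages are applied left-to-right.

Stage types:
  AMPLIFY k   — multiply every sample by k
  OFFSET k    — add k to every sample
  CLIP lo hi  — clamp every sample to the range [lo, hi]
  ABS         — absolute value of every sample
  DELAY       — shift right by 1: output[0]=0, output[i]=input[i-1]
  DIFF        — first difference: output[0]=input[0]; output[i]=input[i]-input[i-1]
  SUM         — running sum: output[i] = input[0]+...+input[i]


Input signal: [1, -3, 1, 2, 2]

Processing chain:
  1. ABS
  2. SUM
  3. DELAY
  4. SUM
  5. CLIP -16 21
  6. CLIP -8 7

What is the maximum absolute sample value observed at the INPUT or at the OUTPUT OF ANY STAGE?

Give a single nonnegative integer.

Answer: 17

Derivation:
Input: [1, -3, 1, 2, 2] (max |s|=3)
Stage 1 (ABS): |1|=1, |-3|=3, |1|=1, |2|=2, |2|=2 -> [1, 3, 1, 2, 2] (max |s|=3)
Stage 2 (SUM): sum[0..0]=1, sum[0..1]=4, sum[0..2]=5, sum[0..3]=7, sum[0..4]=9 -> [1, 4, 5, 7, 9] (max |s|=9)
Stage 3 (DELAY): [0, 1, 4, 5, 7] = [0, 1, 4, 5, 7] -> [0, 1, 4, 5, 7] (max |s|=7)
Stage 4 (SUM): sum[0..0]=0, sum[0..1]=1, sum[0..2]=5, sum[0..3]=10, sum[0..4]=17 -> [0, 1, 5, 10, 17] (max |s|=17)
Stage 5 (CLIP -16 21): clip(0,-16,21)=0, clip(1,-16,21)=1, clip(5,-16,21)=5, clip(10,-16,21)=10, clip(17,-16,21)=17 -> [0, 1, 5, 10, 17] (max |s|=17)
Stage 6 (CLIP -8 7): clip(0,-8,7)=0, clip(1,-8,7)=1, clip(5,-8,7)=5, clip(10,-8,7)=7, clip(17,-8,7)=7 -> [0, 1, 5, 7, 7] (max |s|=7)
Overall max amplitude: 17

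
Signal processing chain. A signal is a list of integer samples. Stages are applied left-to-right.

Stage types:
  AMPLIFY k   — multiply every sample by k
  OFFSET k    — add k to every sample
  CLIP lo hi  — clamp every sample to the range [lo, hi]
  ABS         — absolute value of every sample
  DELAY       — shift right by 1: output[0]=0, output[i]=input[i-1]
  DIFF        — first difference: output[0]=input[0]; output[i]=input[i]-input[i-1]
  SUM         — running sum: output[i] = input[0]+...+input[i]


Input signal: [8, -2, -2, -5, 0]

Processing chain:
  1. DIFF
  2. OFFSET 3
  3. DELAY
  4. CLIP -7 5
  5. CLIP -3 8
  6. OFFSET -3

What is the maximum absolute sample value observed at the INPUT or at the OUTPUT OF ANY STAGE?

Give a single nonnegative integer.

Input: [8, -2, -2, -5, 0] (max |s|=8)
Stage 1 (DIFF): s[0]=8, -2-8=-10, -2--2=0, -5--2=-3, 0--5=5 -> [8, -10, 0, -3, 5] (max |s|=10)
Stage 2 (OFFSET 3): 8+3=11, -10+3=-7, 0+3=3, -3+3=0, 5+3=8 -> [11, -7, 3, 0, 8] (max |s|=11)
Stage 3 (DELAY): [0, 11, -7, 3, 0] = [0, 11, -7, 3, 0] -> [0, 11, -7, 3, 0] (max |s|=11)
Stage 4 (CLIP -7 5): clip(0,-7,5)=0, clip(11,-7,5)=5, clip(-7,-7,5)=-7, clip(3,-7,5)=3, clip(0,-7,5)=0 -> [0, 5, -7, 3, 0] (max |s|=7)
Stage 5 (CLIP -3 8): clip(0,-3,8)=0, clip(5,-3,8)=5, clip(-7,-3,8)=-3, clip(3,-3,8)=3, clip(0,-3,8)=0 -> [0, 5, -3, 3, 0] (max |s|=5)
Stage 6 (OFFSET -3): 0+-3=-3, 5+-3=2, -3+-3=-6, 3+-3=0, 0+-3=-3 -> [-3, 2, -6, 0, -3] (max |s|=6)
Overall max amplitude: 11

Answer: 11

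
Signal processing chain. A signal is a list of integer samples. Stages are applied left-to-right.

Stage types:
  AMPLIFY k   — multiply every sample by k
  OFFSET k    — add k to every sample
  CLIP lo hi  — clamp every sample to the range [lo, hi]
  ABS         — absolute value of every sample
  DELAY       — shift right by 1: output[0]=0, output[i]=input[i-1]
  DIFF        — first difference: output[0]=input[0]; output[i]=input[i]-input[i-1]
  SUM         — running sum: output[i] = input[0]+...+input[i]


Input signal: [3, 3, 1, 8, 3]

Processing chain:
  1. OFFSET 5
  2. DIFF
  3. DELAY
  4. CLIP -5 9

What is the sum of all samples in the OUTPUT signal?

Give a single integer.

Input: [3, 3, 1, 8, 3]
Stage 1 (OFFSET 5): 3+5=8, 3+5=8, 1+5=6, 8+5=13, 3+5=8 -> [8, 8, 6, 13, 8]
Stage 2 (DIFF): s[0]=8, 8-8=0, 6-8=-2, 13-6=7, 8-13=-5 -> [8, 0, -2, 7, -5]
Stage 3 (DELAY): [0, 8, 0, -2, 7] = [0, 8, 0, -2, 7] -> [0, 8, 0, -2, 7]
Stage 4 (CLIP -5 9): clip(0,-5,9)=0, clip(8,-5,9)=8, clip(0,-5,9)=0, clip(-2,-5,9)=-2, clip(7,-5,9)=7 -> [0, 8, 0, -2, 7]
Output sum: 13

Answer: 13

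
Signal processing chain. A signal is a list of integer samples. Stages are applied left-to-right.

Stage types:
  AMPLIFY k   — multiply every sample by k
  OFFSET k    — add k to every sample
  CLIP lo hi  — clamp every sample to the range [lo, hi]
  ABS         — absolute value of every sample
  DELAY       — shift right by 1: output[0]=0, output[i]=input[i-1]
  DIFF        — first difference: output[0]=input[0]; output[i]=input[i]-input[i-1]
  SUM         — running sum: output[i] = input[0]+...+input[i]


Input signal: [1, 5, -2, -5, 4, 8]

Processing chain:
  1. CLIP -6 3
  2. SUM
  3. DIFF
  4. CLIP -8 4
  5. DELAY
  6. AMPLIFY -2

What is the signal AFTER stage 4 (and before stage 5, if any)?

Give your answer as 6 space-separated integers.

Answer: 1 3 -2 -5 3 3

Derivation:
Input: [1, 5, -2, -5, 4, 8]
Stage 1 (CLIP -6 3): clip(1,-6,3)=1, clip(5,-6,3)=3, clip(-2,-6,3)=-2, clip(-5,-6,3)=-5, clip(4,-6,3)=3, clip(8,-6,3)=3 -> [1, 3, -2, -5, 3, 3]
Stage 2 (SUM): sum[0..0]=1, sum[0..1]=4, sum[0..2]=2, sum[0..3]=-3, sum[0..4]=0, sum[0..5]=3 -> [1, 4, 2, -3, 0, 3]
Stage 3 (DIFF): s[0]=1, 4-1=3, 2-4=-2, -3-2=-5, 0--3=3, 3-0=3 -> [1, 3, -2, -5, 3, 3]
Stage 4 (CLIP -8 4): clip(1,-8,4)=1, clip(3,-8,4)=3, clip(-2,-8,4)=-2, clip(-5,-8,4)=-5, clip(3,-8,4)=3, clip(3,-8,4)=3 -> [1, 3, -2, -5, 3, 3]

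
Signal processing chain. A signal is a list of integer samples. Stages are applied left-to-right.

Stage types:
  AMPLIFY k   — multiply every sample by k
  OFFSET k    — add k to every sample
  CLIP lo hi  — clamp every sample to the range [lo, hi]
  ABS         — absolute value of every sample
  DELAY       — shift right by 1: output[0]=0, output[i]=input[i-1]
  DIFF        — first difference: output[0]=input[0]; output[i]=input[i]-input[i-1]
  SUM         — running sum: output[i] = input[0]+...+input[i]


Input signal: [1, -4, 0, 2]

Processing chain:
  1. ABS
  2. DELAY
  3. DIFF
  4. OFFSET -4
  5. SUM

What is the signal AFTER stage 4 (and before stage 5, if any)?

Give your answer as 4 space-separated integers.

Answer: -4 -3 -1 -8

Derivation:
Input: [1, -4, 0, 2]
Stage 1 (ABS): |1|=1, |-4|=4, |0|=0, |2|=2 -> [1, 4, 0, 2]
Stage 2 (DELAY): [0, 1, 4, 0] = [0, 1, 4, 0] -> [0, 1, 4, 0]
Stage 3 (DIFF): s[0]=0, 1-0=1, 4-1=3, 0-4=-4 -> [0, 1, 3, -4]
Stage 4 (OFFSET -4): 0+-4=-4, 1+-4=-3, 3+-4=-1, -4+-4=-8 -> [-4, -3, -1, -8]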